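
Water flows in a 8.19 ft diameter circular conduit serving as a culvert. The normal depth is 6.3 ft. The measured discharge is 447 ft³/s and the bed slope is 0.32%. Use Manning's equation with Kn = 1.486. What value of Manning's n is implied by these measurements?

n = 0.015

For a circular section of diameter D = 8.19 ft at depth y = 6.3 ft, the central angle is θ = 2 arccos(1 − 2y/D) = 4.279 rad. Then A = (D²/8)(θ − sin θ) = 43.48 ft² and P = Dθ/2 = 17.52 ft.
Hydraulic radius R = A/P = 43.48/17.52 = 2.482 ft.
Rearranging Manning's equation: n = (1.486/Q) A R^(2/3) S^(1/2) = (1.486/447) × 43.48 × 2.482^(2/3) × √0.0032 = 0.015.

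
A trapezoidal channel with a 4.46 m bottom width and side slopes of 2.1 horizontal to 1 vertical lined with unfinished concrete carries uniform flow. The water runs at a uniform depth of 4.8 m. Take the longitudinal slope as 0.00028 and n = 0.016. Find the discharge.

With bottom width b = 4.46 m and side slope z = 2.1: A = (b + zy)y = (4.46 + 2.1×4.8)×4.8 = 69.79 m²; P = b + 2y√(1+z²) = 4.46 + 2×4.8×2.326 = 26.79 m.
Hydraulic radius R = A/P = 69.79/26.79 = 2.605 m.
Manning's equation: Q = (1/n) A R^(2/3) S^(1/2) = (1/0.016) × 69.79 × 2.605^(2/3) × 0.00028^(1/2) = 138 m³/s.

Q = 138 m³/s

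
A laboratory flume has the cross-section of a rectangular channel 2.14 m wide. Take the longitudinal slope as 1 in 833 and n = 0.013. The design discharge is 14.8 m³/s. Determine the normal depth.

Manning's equation rearranged: A R^(2/3) = nQ / (1·√S) = 0.013 × 14.8 / (√0.0012) = 5.553.
At y = 3.46 m: A R^(2/3) = 6.472 — too large.
At y = 2.61 m: A R^(2/3) = 4.647 — too small.
At y = 3.03 m: A R^(2/3) = 5.545 — ≈ 5.553.

y_n = 3.03 m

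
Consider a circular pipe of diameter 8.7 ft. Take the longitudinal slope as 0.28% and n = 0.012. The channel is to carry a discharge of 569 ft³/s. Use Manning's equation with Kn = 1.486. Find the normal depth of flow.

Manning's equation rearranged: A R^(2/3) = nQ / (1.486·√S) = 0.012 × 569 / (1.486 × √0.0028) = 86.84.
Trying y = 7.81 ft: A R^(2/3) = 106.2 — over.
Trying y = 5.2 ft: A R^(2/3) = 66.65 — short.
Trying y = 6.28 ft: A R^(2/3) = 86.9 — matches.

y_n = 6.28 ft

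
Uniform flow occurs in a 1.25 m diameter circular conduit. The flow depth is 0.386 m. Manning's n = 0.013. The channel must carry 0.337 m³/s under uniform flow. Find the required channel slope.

S = 0.0014

For a circular section of diameter D = 1.25 m at depth y = 0.386 m, the central angle is θ = 2 arccos(1 − 2y/D) = 2.357 rad. Then A = (D²/8)(θ − sin θ) = 0.3223 m² and P = Dθ/2 = 1.473 m.
Hydraulic radius R = A/P = 0.3223/1.473 = 0.2188 m.
From Manning's equation, S = [nQ / (1 A R^(2/3))]² = [0.013 × 0.337 / (1 × 0.3223 × 0.2188^(2/3))]² = 0.0014.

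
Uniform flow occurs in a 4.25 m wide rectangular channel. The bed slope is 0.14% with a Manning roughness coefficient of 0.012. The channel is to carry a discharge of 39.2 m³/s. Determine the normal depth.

Manning's equation rearranged: A R^(2/3) = nQ / (1·√S) = 0.012 × 39.2 / (√0.0014) = 12.57.
Try y = 1.87 m: A R^(2/3) = 7.919 — too small.
Try y = 3.17 m: A R^(2/3) = 15.82 — too large.
Try y = 2.65 m: A R^(2/3) = 12.57 — close enough.

y_n = 2.65 m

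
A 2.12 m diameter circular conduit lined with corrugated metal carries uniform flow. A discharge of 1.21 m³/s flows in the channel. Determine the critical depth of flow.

At critical depth, Q² T / (g A³) = 1, i.e. A³/T = Q²/g = 1.21²/9.81 = 0.1492.
Try y = 0.581 m: A³/T = 0.256 — too large.
Try y = 0.453 m: A³/T = 0.09698 — too small.
Try y = 0.506 m: A³/T = 0.1494 — ≈ 0.1492.

y_c = 0.506 m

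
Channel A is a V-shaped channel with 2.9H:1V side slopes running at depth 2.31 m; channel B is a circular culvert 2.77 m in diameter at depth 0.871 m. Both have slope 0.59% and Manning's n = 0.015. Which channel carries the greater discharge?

Channel A: For a triangular section with side slope z = 2.9: A = zy² = 2.9×2.31² = 15.47 m²; P = 2y√(1+z²) = 2×2.31×3.068 = 14.17 m. Hydraulic radius R = A/P = 15.47/14.17 = 1.092 m. Q_A = (1/0.015)·15.47·1.092^(2/3)·√0.0059 = 84.03 m³/s.
Channel B: For a circular section of diameter D = 2.77 m at depth y = 0.871 m, the central angle is θ = 2 arccos(1 − 2y/D) = 2.381 rad. Then A = (D²/8)(θ − sin θ) = 1.623 m² and P = Dθ/2 = 3.298 m. Hydraulic radius R = A/P = 1.623/3.298 = 0.4921 m. Q_B = (1/0.015)·1.623·0.4921^(2/3)·√0.0059 = 5.179 m³/s.
Q_A = 84.03 m³/s vs Q_B = 5.179 m³/s, so channel A carries more.

channel A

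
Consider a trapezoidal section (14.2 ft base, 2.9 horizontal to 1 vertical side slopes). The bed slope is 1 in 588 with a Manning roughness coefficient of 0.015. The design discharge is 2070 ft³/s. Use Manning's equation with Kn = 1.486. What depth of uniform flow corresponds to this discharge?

y_n = 6.31 ft

Manning's equation rearranged: A R^(2/3) = nQ / (1.486·√S) = 0.015 × 2070 / (1.486 × √0.001701) = 506.7.
Trying y = 7.98 ft: A R^(2/3) = 838.3 — high.
Trying y = 5.35 ft: A R^(2/3) = 358.1 — low.
Trying y = 6.31 ft: A R^(2/3) = 506 — ≈ 506.7.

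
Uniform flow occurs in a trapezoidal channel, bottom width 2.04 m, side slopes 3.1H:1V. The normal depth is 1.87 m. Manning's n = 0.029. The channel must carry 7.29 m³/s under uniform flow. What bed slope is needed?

With bottom width b = 2.04 m and side slope z = 3.1: A = (b + zy)y = (2.04 + 3.1×1.87)×1.87 = 14.66 m²; P = b + 2y√(1+z²) = 2.04 + 2×1.87×3.257 = 14.22 m.
Hydraulic radius R = A/P = 14.66/14.22 = 1.03 m.
From Manning's equation, S = [nQ / (1 A R^(2/3))]² = [0.029 × 7.29 / (1 × 14.66 × 1.03^(2/3))]² = 0.0002.

S = 0.0002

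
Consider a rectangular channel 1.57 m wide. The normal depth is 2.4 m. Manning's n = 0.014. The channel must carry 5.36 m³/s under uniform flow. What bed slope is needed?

S = 0.000799

Flow area A = b·y = 1.57 × 2.4 = 3.768 m². Wetted perimeter P = b + 2y = 1.57 + 2×2.4 = 6.37 m.
Hydraulic radius R = A/P = 3.768/6.37 = 0.5915 m.
From Manning's equation, S = [nQ / (1 A R^(2/3))]² = [0.014 × 5.36 / (1 × 3.768 × 0.5915^(2/3))]² = 0.000799.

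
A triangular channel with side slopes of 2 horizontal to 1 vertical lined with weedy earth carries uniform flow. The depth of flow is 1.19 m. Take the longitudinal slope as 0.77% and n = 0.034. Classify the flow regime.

subcritical

For a triangular section with side slope z = 2: A = zy² = 2×1.19² = 2.832 m²; P = 2y√(1+z²) = 2×1.19×2.236 = 5.322 m.
Hydraulic radius R = A/P = 2.832/5.322 = 0.5322 m.
V = (1/n) R^(2/3) √S = (1/0.034) × 0.5322^(2/3) × √0.0077 = 1.695 m/s. Hydraulic depth D_h = A/T = 2.832/4.76 = 0.595 m.
Froude number Fr = V/√(g·D_h) = 1.695/√(9.81×0.595) = 0.702, which is less than 1, so the flow is subcritical.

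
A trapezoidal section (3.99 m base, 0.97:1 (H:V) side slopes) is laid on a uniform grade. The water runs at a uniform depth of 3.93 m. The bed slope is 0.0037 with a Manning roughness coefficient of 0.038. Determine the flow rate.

Q = 79.3 m³/s

With bottom width b = 3.99 m and side slope z = 0.97: A = (b + zy)y = (3.99 + 0.97×3.93)×3.93 = 30.66 m²; P = b + 2y√(1+z²) = 3.99 + 2×3.93×1.393 = 14.94 m.
Hydraulic radius R = A/P = 30.66/14.94 = 2.052 m.
Manning's equation: Q = (1/n) A R^(2/3) S^(1/2) = (1/0.038) × 30.66 × 2.052^(2/3) × 0.0037^(1/2) = 79.3 m³/s.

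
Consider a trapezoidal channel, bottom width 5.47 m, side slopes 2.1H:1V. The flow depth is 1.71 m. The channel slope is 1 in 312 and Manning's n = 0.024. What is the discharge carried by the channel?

Q = 40.2 m³/s

With bottom width b = 5.47 m and side slope z = 2.1: A = (b + zy)y = (5.47 + 2.1×1.71)×1.71 = 15.49 m²; P = b + 2y√(1+z²) = 5.47 + 2×1.71×2.326 = 13.42 m.
Hydraulic radius R = A/P = 15.49/13.42 = 1.154 m.
Manning's equation: Q = (1/n) A R^(2/3) S^(1/2) = (1/0.024) × 15.49 × 1.154^(2/3) × 0.003205^(1/2) = 40.2 m³/s.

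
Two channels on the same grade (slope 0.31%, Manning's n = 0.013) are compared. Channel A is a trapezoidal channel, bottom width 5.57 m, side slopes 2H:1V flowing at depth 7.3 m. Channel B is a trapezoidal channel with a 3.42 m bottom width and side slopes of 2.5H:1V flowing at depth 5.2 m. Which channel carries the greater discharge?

channel A

Channel A: With bottom width b = 5.57 m and side slope z = 2: A = (b + zy)y = (5.57 + 2×7.3)×7.3 = 147.2 m²; P = b + 2y√(1+z²) = 5.57 + 2×7.3×2.236 = 38.22 m. Hydraulic radius R = A/P = 147.2/38.22 = 3.853 m. Q_A = (1/0.013)·147.2·3.853^(2/3)·√0.0031 = 1550 m³/s.
Channel B: With bottom width b = 3.42 m and side slope z = 2.5: A = (b + zy)y = (3.42 + 2.5×5.2)×5.2 = 85.38 m²; P = b + 2y√(1+z²) = 3.42 + 2×5.2×2.693 = 31.42 m. Hydraulic radius R = A/P = 85.38/31.42 = 2.717 m. Q_B = (1/0.013)·85.38·2.717^(2/3)·√0.0031 = 712.1 m³/s.
Q_A = 1550 m³/s vs Q_B = 712.1 m³/s, so channel A carries more.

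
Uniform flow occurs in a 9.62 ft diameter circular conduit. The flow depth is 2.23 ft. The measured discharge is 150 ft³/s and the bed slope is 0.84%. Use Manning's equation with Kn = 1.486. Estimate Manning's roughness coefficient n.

n = 0.014

For a circular section of diameter D = 9.62 ft at depth y = 2.23 ft, the central angle is θ = 2 arccos(1 − 2y/D) = 2.009 rad. Then A = (D²/8)(θ − sin θ) = 12.77 ft² and P = Dθ/2 = 9.665 ft.
Hydraulic radius R = A/P = 12.77/9.665 = 1.321 ft.
Rearranging Manning's equation: n = (1.486/Q) A R^(2/3) S^(1/2) = (1.486/150) × 12.77 × 1.321^(2/3) × √0.0084 = 0.014.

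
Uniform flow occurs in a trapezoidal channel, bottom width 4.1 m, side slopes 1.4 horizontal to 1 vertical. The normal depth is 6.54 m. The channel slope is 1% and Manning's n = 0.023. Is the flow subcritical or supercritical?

supercritical

With bottom width b = 4.1 m and side slope z = 1.4: A = (b + zy)y = (4.1 + 1.4×6.54)×6.54 = 86.69 m²; P = b + 2y√(1+z²) = 4.1 + 2×6.54×1.72 = 26.6 m.
Hydraulic radius R = A/P = 86.69/26.6 = 3.259 m.
V = (1/n) R^(2/3) √S = (1/0.023) × 3.259^(2/3) × √0.01 = 9.557 m/s. Hydraulic depth D_h = A/T = 86.69/22.41 = 3.868 m.
Froude number Fr = V/√(g·D_h) = 9.557/√(9.81×3.868) = 1.55, which is greater than 1, so the flow is supercritical.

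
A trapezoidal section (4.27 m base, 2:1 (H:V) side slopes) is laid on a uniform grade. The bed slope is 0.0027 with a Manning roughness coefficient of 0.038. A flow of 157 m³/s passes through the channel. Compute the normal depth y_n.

Manning's equation rearranged: A R^(2/3) = nQ / (1·√S) = 0.038 × 157 / (√0.0027) = 114.8.
Trying y = 5.01 m: A R^(2/3) = 138.3 — over.
Trying y = 4.62 m: A R^(2/3) = 115.1 — matches.

y_n = 4.62 m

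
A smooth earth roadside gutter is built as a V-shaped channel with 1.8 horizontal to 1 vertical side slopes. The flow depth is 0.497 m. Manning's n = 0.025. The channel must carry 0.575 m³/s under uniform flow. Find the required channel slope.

For a triangular section with side slope z = 1.8: A = zy² = 1.8×0.497² = 0.4446 m²; P = 2y√(1+z²) = 2×0.497×2.059 = 2.047 m.
Hydraulic radius R = A/P = 0.4446/2.047 = 0.2172 m.
From Manning's equation, S = [nQ / (1 A R^(2/3))]² = [0.025 × 0.575 / (1 × 0.4446 × 0.2172^(2/3))]² = 0.008.

S = 0.008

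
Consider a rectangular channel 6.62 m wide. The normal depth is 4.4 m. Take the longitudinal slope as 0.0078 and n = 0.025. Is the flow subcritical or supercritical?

Flow area A = b·y = 6.62 × 4.4 = 29.13 m². Wetted perimeter P = b + 2y = 6.62 + 2×4.4 = 15.42 m.
Hydraulic radius R = A/P = 29.13/15.42 = 1.889 m.
V = (1/n) R^(2/3) √S = (1/0.025) × 1.889^(2/3) × √0.0078 = 5.398 m/s. Hydraulic depth D_h = A/T = 29.13/6.62 = 4.4 m.
Froude number Fr = V/√(g·D_h) = 5.398/√(9.81×4.4) = 0.822, which is less than 1, so the flow is subcritical.

subcritical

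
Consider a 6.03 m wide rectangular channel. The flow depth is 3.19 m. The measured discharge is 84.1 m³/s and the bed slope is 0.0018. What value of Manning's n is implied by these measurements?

Flow area A = b·y = 6.03 × 3.19 = 19.24 m². Wetted perimeter P = b + 2y = 6.03 + 2×3.19 = 12.41 m.
Hydraulic radius R = A/P = 19.24/12.41 = 1.55 m.
Rearranging Manning's equation: n = (1/Q) A R^(2/3) S^(1/2) = (1/84.1) × 19.24 × 1.55^(2/3) × √0.0018 = 0.013.

n = 0.013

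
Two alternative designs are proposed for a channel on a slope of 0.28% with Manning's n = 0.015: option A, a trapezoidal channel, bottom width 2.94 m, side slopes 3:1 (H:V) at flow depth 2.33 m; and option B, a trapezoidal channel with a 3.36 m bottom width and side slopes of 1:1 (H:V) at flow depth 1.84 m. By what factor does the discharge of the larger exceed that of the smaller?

2.69

Channel A: With bottom width b = 2.94 m and side slope z = 3: A = (b + zy)y = (2.94 + 3×2.33)×2.33 = 23.14 m²; P = b + 2y√(1+z²) = 2.94 + 2×2.33×3.162 = 17.68 m. Hydraulic radius R = A/P = 23.14/17.68 = 1.309 m. Q_A = (1/0.015)·23.14·1.309^(2/3)·√0.0028 = 97.66 m³/s.
Channel B: With bottom width b = 3.36 m and side slope z = 1: A = (b + zy)y = (3.36 + 1×1.84)×1.84 = 9.568 m²; P = b + 2y√(1+z²) = 3.36 + 2×1.84×1.414 = 8.564 m. Hydraulic radius R = A/P = 9.568/8.564 = 1.117 m. Q_B = (1/0.015)·9.568·1.117^(2/3)·√0.0028 = 36.34 m³/s.
The larger discharge is 97.66 m³/s and the smaller is 36.34 m³/s; the ratio is 2.69.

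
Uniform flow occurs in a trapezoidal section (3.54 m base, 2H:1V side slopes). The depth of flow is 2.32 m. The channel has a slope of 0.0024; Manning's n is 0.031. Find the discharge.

Q = 36.9 m³/s

With bottom width b = 3.54 m and side slope z = 2: A = (b + zy)y = (3.54 + 2×2.32)×2.32 = 18.98 m²; P = b + 2y√(1+z²) = 3.54 + 2×2.32×2.236 = 13.92 m.
Hydraulic radius R = A/P = 18.98/13.92 = 1.364 m.
Manning's equation: Q = (1/n) A R^(2/3) S^(1/2) = (1/0.031) × 18.98 × 1.364^(2/3) × 0.0024^(1/2) = 36.9 m³/s.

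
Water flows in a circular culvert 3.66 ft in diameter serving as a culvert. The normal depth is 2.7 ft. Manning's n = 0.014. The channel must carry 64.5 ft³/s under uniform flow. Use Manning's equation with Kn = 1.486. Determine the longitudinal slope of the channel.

For a circular section of diameter D = 3.66 ft at depth y = 2.7 ft, the central angle is θ = 2 arccos(1 − 2y/D) = 4.132 rad. Then A = (D²/8)(θ − sin θ) = 8.32 ft² and P = Dθ/2 = 7.562 ft.
Hydraulic radius R = A/P = 8.32/7.562 = 1.1 ft.
From Manning's equation, S = [nQ / (1.486 A R^(2/3))]² = [0.014 × 64.5 / (1.486 × 8.32 × 1.1^(2/3))]² = 0.0047.

S = 0.0047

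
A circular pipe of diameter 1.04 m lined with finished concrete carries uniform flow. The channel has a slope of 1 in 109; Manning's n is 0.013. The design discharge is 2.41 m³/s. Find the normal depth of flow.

y_n = 0.805 m

Manning's equation rearranged: A R^(2/3) = nQ / (1·√S) = 0.013 × 2.41 / (√0.009174) = 0.3271.
Trying y = 0.877 m: A R^(2/3) = 0.3544 — too large.
Trying y = 0.716 m: A R^(2/3) = 0.2834 — too small.
Trying y = 0.805 m: A R^(2/3) = 0.3269 — matches.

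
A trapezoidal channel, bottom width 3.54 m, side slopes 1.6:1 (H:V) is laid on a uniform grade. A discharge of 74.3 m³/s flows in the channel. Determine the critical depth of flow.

At critical depth, Q² T / (g A³) = 1, i.e. A³/T = Q²/g = 74.3²/9.81 = 562.7.
Trying y = 2.84 m: A³/T = 958.3 — over.
Trying y = 2.16 m: A³/T = 330.1 — short.
Trying y = 2.48 m: A³/T = 562.5 — ≈ 562.7.

y_c = 2.48 m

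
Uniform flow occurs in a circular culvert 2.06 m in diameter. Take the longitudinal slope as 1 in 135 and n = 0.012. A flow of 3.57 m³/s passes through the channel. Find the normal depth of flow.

Manning's equation rearranged: A R^(2/3) = nQ / (1·√S) = 0.012 × 3.57 / (√0.007407) = 0.4978.
At y = 0.756 m: A R^(2/3) = 0.6154 — over.
At y = 0.676 m: A R^(2/3) = 0.4983 — matches.

y_n = 0.676 m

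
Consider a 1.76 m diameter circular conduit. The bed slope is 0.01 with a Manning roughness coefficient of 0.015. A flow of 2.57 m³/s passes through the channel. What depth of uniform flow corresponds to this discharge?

y_n = 0.63 m

Manning's equation rearranged: A R^(2/3) = nQ / (1·√S) = 0.015 × 2.57 / (√0.01) = 0.3855.
Try y = 0.536 m: A R^(2/3) = 0.2837 — short.
Try y = 0.768 m: A R^(2/3) = 0.555 — over.
Try y = 0.63 m: A R^(2/3) = 0.386 — close enough.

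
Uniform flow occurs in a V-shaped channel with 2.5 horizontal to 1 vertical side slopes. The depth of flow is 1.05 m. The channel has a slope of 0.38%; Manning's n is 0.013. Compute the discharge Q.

Q = 8.1 m³/s

For a triangular section with side slope z = 2.5: A = zy² = 2.5×1.05² = 2.756 m²; P = 2y√(1+z²) = 2×1.05×2.693 = 5.654 m.
Hydraulic radius R = A/P = 2.756/5.654 = 0.4875 m.
Manning's equation: Q = (1/n) A R^(2/3) S^(1/2) = (1/0.013) × 2.756 × 0.4875^(2/3) × 0.0038^(1/2) = 8.1 m³/s.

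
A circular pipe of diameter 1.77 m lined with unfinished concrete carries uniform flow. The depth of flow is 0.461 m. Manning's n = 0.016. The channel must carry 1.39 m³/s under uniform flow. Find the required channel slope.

For a circular section of diameter D = 1.77 m at depth y = 0.461 m, the central angle is θ = 2 arccos(1 − 2y/D) = 2.142 rad. Then A = (D²/8)(θ − sin θ) = 0.5096 m² and P = Dθ/2 = 1.896 m.
Hydraulic radius R = A/P = 0.5096/1.896 = 0.2688 m.
From Manning's equation, S = [nQ / (1 A R^(2/3))]² = [0.016 × 1.39 / (1 × 0.5096 × 0.2688^(2/3))]² = 0.011.

S = 0.011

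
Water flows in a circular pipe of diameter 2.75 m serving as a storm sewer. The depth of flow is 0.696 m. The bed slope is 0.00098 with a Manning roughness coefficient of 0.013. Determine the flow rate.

For a circular section of diameter D = 2.75 m at depth y = 0.696 m, the central angle is θ = 2 arccos(1 − 2y/D) = 2.109 rad. Then A = (D²/8)(θ − sin θ) = 1.181 m² and P = Dθ/2 = 2.899 m.
Hydraulic radius R = A/P = 1.181/2.899 = 0.4075 m.
Manning's equation: Q = (1/n) A R^(2/3) S^(1/2) = (1/0.013) × 1.181 × 0.4075^(2/3) × 0.00098^(1/2) = 1.56 m³/s.

Q = 1.56 m³/s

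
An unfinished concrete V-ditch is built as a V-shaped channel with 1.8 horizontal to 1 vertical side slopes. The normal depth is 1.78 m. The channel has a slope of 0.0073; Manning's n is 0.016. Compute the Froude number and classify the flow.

For a triangular section with side slope z = 1.8: A = zy² = 1.8×1.78² = 5.703 m²; P = 2y√(1+z²) = 2×1.78×2.059 = 7.33 m.
Hydraulic radius R = A/P = 5.703/7.33 = 0.778 m.
V = (1/n) R^(2/3) √S = (1/0.016) × 0.778^(2/3) × √0.0073 = 4.517 m/s. Hydraulic depth D_h = A/T = 5.703/6.408 = 0.89 m.
Froude number Fr = V/√(g·D_h) = 4.517/√(9.81×0.89) = 1.53, which is greater than 1, so the flow is supercritical.

supercritical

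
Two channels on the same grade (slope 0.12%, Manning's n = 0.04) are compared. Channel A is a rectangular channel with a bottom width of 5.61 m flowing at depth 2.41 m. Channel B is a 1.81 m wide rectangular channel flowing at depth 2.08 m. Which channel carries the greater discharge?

Channel A: Flow area A = b·y = 5.61 × 2.41 = 13.52 m². Wetted perimeter P = b + 2y = 5.61 + 2×2.41 = 10.43 m. Hydraulic radius R = A/P = 13.52/10.43 = 1.296 m. Q_A = (1/0.04)·13.52·1.296^(2/3)·√0.0012 = 13.92 m³/s.
Channel B: Flow area A = b·y = 1.81 × 2.08 = 3.765 m². Wetted perimeter P = b + 2y = 1.81 + 2×2.08 = 5.97 m. Hydraulic radius R = A/P = 3.765/5.97 = 0.6306 m. Q_B = (1/0.04)·3.765·0.6306^(2/3)·√0.0012 = 2.398 m³/s.
Q_A = 13.92 m³/s vs Q_B = 2.398 m³/s, so channel A carries more.

channel A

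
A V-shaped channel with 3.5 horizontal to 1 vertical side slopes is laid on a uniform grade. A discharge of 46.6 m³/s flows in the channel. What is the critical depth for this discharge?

At critical depth, Q² T / (g A³) = 1, i.e. A³/T = Q²/g = 46.6²/9.81 = 221.4.
Try y = 1.53 m: A³/T = 51.35 — short.
Try y = 2.05 m: A³/T = 221.8 — matches.

y_c = 2.05 m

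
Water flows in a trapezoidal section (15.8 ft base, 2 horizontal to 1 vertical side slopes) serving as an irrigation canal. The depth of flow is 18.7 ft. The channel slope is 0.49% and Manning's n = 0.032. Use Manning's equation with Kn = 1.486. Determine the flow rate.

Q = 15000 ft³/s

With bottom width b = 15.8 ft and side slope z = 2: A = (b + zy)y = (15.8 + 2×18.7)×18.7 = 994.8 ft²; P = b + 2y√(1+z²) = 15.8 + 2×18.7×2.236 = 99.43 ft.
Hydraulic radius R = A/P = 994.8/99.43 = 10.01 ft.
Manning's equation: Q = (1.486/n) A R^(2/3) S^(1/2) = (1.486/0.032) × 994.8 × 10.01^(2/3) × 0.0049^(1/2) = 15000 ft³/s.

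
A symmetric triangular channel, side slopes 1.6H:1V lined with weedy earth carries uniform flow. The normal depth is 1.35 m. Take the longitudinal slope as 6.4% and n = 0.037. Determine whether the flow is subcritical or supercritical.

supercritical

For a triangular section with side slope z = 1.6: A = zy² = 1.6×1.35² = 2.916 m²; P = 2y√(1+z²) = 2×1.35×1.887 = 5.094 m.
Hydraulic radius R = A/P = 2.916/5.094 = 0.5724 m.
V = (1/n) R^(2/3) √S = (1/0.037) × 0.5724^(2/3) × √0.064 = 4.714 m/s. Hydraulic depth D_h = A/T = 2.916/4.32 = 0.675 m.
Froude number Fr = V/√(g·D_h) = 4.714/√(9.81×0.675) = 1.83, which is greater than 1, so the flow is supercritical.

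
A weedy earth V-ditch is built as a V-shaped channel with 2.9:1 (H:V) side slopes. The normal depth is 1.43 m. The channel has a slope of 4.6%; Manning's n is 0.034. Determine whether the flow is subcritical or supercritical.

supercritical

For a triangular section with side slope z = 2.9: A = zy² = 2.9×1.43² = 5.93 m²; P = 2y√(1+z²) = 2×1.43×3.068 = 8.773 m.
Hydraulic radius R = A/P = 5.93/8.773 = 0.6759 m.
V = (1/n) R^(2/3) √S = (1/0.034) × 0.6759^(2/3) × √0.046 = 4.859 m/s. Hydraulic depth D_h = A/T = 5.93/8.294 = 0.715 m.
Froude number Fr = V/√(g·D_h) = 4.859/√(9.81×0.715) = 1.83, which is greater than 1, so the flow is supercritical.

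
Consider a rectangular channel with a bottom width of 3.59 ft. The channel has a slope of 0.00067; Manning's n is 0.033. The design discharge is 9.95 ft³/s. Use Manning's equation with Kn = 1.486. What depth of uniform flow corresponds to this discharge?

y_n = 2.35 ft

Manning's equation rearranged: A R^(2/3) = nQ / (1.486·√S) = 0.033 × 9.95 / (1.486 × √0.00067) = 8.537.
Trying y = 1.84 ft: A R^(2/3) = 6.197 — short.
Trying y = 2.6 ft: A R^(2/3) = 9.715 — over.
Trying y = 2.35 ft: A R^(2/3) = 8.536 — close enough.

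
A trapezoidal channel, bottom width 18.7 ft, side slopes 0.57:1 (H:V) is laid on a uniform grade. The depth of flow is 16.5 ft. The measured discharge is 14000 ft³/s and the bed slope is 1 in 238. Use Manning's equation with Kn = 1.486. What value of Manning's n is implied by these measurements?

With bottom width b = 18.7 ft and side slope z = 0.57: A = (b + zy)y = (18.7 + 0.57×16.5)×16.5 = 463.7 ft²; P = b + 2y√(1+z²) = 18.7 + 2×16.5×1.151 = 56.68 ft.
Hydraulic radius R = A/P = 463.7/56.68 = 8.181 ft.
Rearranging Manning's equation: n = (1.486/Q) A R^(2/3) S^(1/2) = (1.486/14000) × 463.7 × 8.181^(2/3) × √0.004202 = 0.013.

n = 0.013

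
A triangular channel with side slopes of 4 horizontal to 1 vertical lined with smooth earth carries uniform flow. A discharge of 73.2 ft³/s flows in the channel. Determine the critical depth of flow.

y_c = 1.83 ft

At critical depth, Q² T / (g A³) = 1, i.e. A³/T = Q²/g = 73.2²/32.2 = 166.4.
Try y = 2.27 ft: A³/T = 482.2 — too large.
Try y = 1.36 ft: A³/T = 37.22 — too small.
Try y = 1.83 ft: A³/T = 164.2 — matches.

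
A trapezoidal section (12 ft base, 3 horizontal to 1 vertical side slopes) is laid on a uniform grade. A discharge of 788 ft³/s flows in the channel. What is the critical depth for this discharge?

At critical depth, Q² T / (g A³) = 1, i.e. A³/T = Q²/g = 788²/32.2 = 19280.
At y = 4.46 ft: A³/T = 37420 — over.
At y = 2.69 ft: A³/T = 5592 — short.
At y = 3.75 ft: A³/T = 19210 — ≈ 19280.

y_c = 3.75 ft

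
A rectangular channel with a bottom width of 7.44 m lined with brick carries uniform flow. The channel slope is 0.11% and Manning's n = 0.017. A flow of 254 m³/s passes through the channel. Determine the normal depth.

Manning's equation rearranged: A R^(2/3) = nQ / (1·√S) = 0.017 × 254 / (√0.0011) = 130.2.
At y = 11.4 m: A R^(2/3) = 168.7 — over.
At y = 7.35 m: A R^(2/3) = 99.92 — short.
At y = 9.15 m: A R^(2/3) = 130.2 — close enough.

y_n = 9.15 m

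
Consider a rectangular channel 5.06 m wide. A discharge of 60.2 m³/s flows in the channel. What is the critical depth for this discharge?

For a rectangular channel, critical depth y_c = (q²/g)^(1/3) where q = Q/b = 60.2/5.06 = 11.9 m²/s.
So y_c = (11.9²/9.81)^(1/3) = 2.43 m.

y_c = 2.43 m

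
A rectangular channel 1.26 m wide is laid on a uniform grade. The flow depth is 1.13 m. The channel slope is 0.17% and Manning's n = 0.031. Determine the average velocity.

Flow area A = b·y = 1.26 × 1.13 = 1.424 m². Wetted perimeter P = b + 2y = 1.26 + 2×1.13 = 3.52 m.
Hydraulic radius R = A/P = 1.424/3.52 = 0.4045 m.
From Manning's equation, V = (1/n) R^(2/3) S^(1/2) = (1/0.031) × 0.4045^(2/3) × 0.0017^(1/2) = 0.727 m/s.

V = 0.727 m/s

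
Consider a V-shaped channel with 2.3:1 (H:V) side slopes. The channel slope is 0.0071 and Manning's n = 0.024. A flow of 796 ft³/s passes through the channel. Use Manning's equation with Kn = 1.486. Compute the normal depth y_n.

y_n = 5.86 ft

Manning's equation rearranged: A R^(2/3) = nQ / (1.486·√S) = 0.024 × 796 / (1.486 × √0.0071) = 152.6.
At y = 5.17 ft: A R^(2/3) = 109.3 — too small.
At y = 7.18 ft: A R^(2/3) = 262.4 — too large.
At y = 5.86 ft: A R^(2/3) = 152.7 — matches.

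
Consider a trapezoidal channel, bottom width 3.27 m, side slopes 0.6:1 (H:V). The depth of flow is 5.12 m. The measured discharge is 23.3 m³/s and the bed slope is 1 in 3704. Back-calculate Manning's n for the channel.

n = 0.038

With bottom width b = 3.27 m and side slope z = 0.6: A = (b + zy)y = (3.27 + 0.6×5.12)×5.12 = 32.47 m²; P = b + 2y√(1+z²) = 3.27 + 2×5.12×1.166 = 15.21 m.
Hydraulic radius R = A/P = 32.47/15.21 = 2.135 m.
Rearranging Manning's equation: n = (1/Q) A R^(2/3) S^(1/2) = (1/23.3) × 32.47 × 2.135^(2/3) × √0.00027 = 0.038.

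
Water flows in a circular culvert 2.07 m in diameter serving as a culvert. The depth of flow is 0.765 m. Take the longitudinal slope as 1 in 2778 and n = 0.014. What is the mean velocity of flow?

V = 0.757 m/s

For a circular section of diameter D = 2.07 m at depth y = 0.765 m, the central angle is θ = 2 arccos(1 − 2y/D) = 2.614 rad. Then A = (D²/8)(θ − sin θ) = 1.13 m² and P = Dθ/2 = 2.705 m.
Hydraulic radius R = A/P = 1.13/2.705 = 0.4178 m.
From Manning's equation, V = (1/n) R^(2/3) S^(1/2) = (1/0.014) × 0.4178^(2/3) × 0.00036^(1/2) = 0.757 m/s.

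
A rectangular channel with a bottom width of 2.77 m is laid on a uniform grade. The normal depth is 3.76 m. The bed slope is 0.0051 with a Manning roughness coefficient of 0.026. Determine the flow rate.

Flow area A = b·y = 2.77 × 3.76 = 10.42 m². Wetted perimeter P = b + 2y = 2.77 + 2×3.76 = 10.29 m.
Hydraulic radius R = A/P = 10.42/10.29 = 1.012 m.
Manning's equation: Q = (1/n) A R^(2/3) S^(1/2) = (1/0.026) × 10.42 × 1.012^(2/3) × 0.0051^(1/2) = 28.8 m³/s.

Q = 28.8 m³/s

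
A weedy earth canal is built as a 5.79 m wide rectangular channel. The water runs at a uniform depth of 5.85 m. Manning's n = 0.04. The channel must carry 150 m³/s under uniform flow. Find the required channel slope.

S = 0.013

Flow area A = b·y = 5.79 × 5.85 = 33.87 m². Wetted perimeter P = b + 2y = 5.79 + 2×5.85 = 17.49 m.
Hydraulic radius R = A/P = 33.87/17.49 = 1.937 m.
From Manning's equation, S = [nQ / (1 A R^(2/3))]² = [0.04 × 150 / (1 × 33.87 × 1.937^(2/3))]² = 0.013.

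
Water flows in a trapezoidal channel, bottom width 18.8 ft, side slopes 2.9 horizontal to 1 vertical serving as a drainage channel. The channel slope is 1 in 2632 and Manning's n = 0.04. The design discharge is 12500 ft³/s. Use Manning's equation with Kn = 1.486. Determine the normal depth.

y_n = 28.3 ft

Manning's equation rearranged: A R^(2/3) = nQ / (1.486·√S) = 0.04 × 12500 / (1.486 × √0.0003799) = 17260.
At y = 33.8 ft: A R^(2/3) = 26570 — too large.
At y = 21.3 ft: A R^(2/3) = 8734 — too small.
At y = 28.3 ft: A R^(2/3) = 17230 — matches.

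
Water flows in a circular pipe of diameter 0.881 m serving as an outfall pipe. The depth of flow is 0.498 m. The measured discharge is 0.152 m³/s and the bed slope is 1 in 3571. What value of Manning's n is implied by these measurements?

n = 0.015

For a circular section of diameter D = 0.881 m at depth y = 0.498 m, the central angle is θ = 2 arccos(1 − 2y/D) = 3.403 rad. Then A = (D²/8)(θ − sin θ) = 0.3553 m² and P = Dθ/2 = 1.499 m.
Hydraulic radius R = A/P = 0.3553/1.499 = 0.237 m.
Rearranging Manning's equation: n = (1/Q) A R^(2/3) S^(1/2) = (1/0.152) × 0.3553 × 0.237^(2/3) × √0.00028 = 0.015.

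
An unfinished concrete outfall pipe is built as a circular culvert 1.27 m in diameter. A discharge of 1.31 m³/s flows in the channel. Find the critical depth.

y_c = 0.613 m

At critical depth, Q² T / (g A³) = 1, i.e. A³/T = Q²/g = 1.31²/9.81 = 0.1749.
Trying y = 0.491 m: A³/T = 0.0747 — too small.
Trying y = 0.613 m: A³/T = 0.1749 — close enough.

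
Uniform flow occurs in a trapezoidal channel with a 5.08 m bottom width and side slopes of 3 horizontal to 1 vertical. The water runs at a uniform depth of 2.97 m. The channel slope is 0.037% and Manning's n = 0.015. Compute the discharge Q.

With bottom width b = 5.08 m and side slope z = 3: A = (b + zy)y = (5.08 + 3×2.97)×2.97 = 41.55 m²; P = b + 2y√(1+z²) = 5.08 + 2×2.97×3.162 = 23.86 m.
Hydraulic radius R = A/P = 41.55/23.86 = 1.741 m.
Manning's equation: Q = (1/n) A R^(2/3) S^(1/2) = (1/0.015) × 41.55 × 1.741^(2/3) × 0.00037^(1/2) = 77.1 m³/s.

Q = 77.1 m³/s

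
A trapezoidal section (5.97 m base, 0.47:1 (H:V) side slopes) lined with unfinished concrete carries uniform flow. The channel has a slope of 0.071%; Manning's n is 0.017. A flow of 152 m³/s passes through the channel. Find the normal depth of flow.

Manning's equation rearranged: A R^(2/3) = nQ / (1·√S) = 0.017 × 152 / (√0.00071) = 96.98.
Try y = 7.36 m: A R^(2/3) = 148.2 — high.
Try y = 3.99 m: A R^(2/3) = 51.61 — low.
Try y = 5.78 m: A R^(2/3) = 96.84 — matches.

y_n = 5.78 m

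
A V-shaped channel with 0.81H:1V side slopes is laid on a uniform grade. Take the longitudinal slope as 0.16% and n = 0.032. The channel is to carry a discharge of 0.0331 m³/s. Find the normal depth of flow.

y_n = 0.37 m

Manning's equation rearranged: A R^(2/3) = nQ / (1·√S) = 0.032 × 0.0331 / (√0.0016) = 0.02648.
Trying y = 0.43 m: A R^(2/3) = 0.03948 — over.
Trying y = 0.277 m: A R^(2/3) = 0.01222 — short.
Trying y = 0.37 m: A R^(2/3) = 0.02644 — close enough.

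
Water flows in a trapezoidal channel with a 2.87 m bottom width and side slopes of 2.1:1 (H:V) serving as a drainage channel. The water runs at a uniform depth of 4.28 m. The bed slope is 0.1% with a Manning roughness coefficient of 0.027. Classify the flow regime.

With bottom width b = 2.87 m and side slope z = 2.1: A = (b + zy)y = (2.87 + 2.1×4.28)×4.28 = 50.75 m²; P = b + 2y√(1+z²) = 2.87 + 2×4.28×2.326 = 22.78 m.
Hydraulic radius R = A/P = 50.75/22.78 = 2.228 m.
V = (1/n) R^(2/3) √S = (1/0.027) × 2.228^(2/3) × √0.001 = 1.998 m/s. Hydraulic depth D_h = A/T = 50.75/20.85 = 2.435 m.
Froude number Fr = V/√(g·D_h) = 1.998/√(9.81×2.435) = 0.409, which is less than 1, so the flow is subcritical.

subcritical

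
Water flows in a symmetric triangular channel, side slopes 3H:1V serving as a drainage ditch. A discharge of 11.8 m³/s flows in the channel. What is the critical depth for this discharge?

At critical depth, Q² T / (g A³) = 1, i.e. A³/T = Q²/g = 11.8²/9.81 = 14.19.
Trying y = 1.1 m: A³/T = 7.247 — low.
Trying y = 1.45 m: A³/T = 28.84 — high.
Trying y = 1.26 m: A³/T = 14.29 — matches.

y_c = 1.26 m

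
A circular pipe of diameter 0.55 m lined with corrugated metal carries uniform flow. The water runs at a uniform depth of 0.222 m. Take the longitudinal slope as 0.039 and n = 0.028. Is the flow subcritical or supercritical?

For a circular section of diameter D = 0.55 m at depth y = 0.222 m, the central angle is θ = 2 arccos(1 − 2y/D) = 2.754 rad. Then A = (D²/8)(θ − sin θ) = 0.08982 m² and P = Dθ/2 = 0.7573 m.
Hydraulic radius R = A/P = 0.08982/0.7573 = 0.1186 m.
V = (1/n) R^(2/3) √S = (1/0.028) × 0.1186^(2/3) × √0.039 = 1.703 m/s. Hydraulic depth D_h = A/T = 0.08982/0.5397 = 0.1664 m.
Froude number Fr = V/√(g·D_h) = 1.703/√(9.81×0.1664) = 1.33, which is greater than 1, so the flow is supercritical.

supercritical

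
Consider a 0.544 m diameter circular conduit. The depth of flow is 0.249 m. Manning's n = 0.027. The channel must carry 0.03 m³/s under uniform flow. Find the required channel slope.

For a circular section of diameter D = 0.544 m at depth y = 0.249 m, the central angle is θ = 2 arccos(1 − 2y/D) = 2.972 rad. Then A = (D²/8)(θ − sin θ) = 0.1037 m² and P = Dθ/2 = 0.8085 m.
Hydraulic radius R = A/P = 0.1037/0.8085 = 0.1283 m.
From Manning's equation, S = [nQ / (1 A R^(2/3))]² = [0.027 × 0.03 / (1 × 0.1037 × 0.1283^(2/3))]² = 0.000943.

S = 0.000943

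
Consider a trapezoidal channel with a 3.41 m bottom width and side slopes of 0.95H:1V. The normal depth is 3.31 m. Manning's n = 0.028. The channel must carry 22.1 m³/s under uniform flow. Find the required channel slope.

S = 0.000392

With bottom width b = 3.41 m and side slope z = 0.95: A = (b + zy)y = (3.41 + 0.95×3.31)×3.31 = 21.7 m²; P = b + 2y√(1+z²) = 3.41 + 2×3.31×1.379 = 12.54 m.
Hydraulic radius R = A/P = 21.7/12.54 = 1.73 m.
From Manning's equation, S = [nQ / (1 A R^(2/3))]² = [0.028 × 22.1 / (1 × 21.7 × 1.73^(2/3))]² = 0.000392.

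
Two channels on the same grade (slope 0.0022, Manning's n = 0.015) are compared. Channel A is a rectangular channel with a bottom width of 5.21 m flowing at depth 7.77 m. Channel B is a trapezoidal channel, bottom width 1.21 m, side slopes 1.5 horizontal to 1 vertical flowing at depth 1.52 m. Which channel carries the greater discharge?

channel A

Channel A: Flow area A = b·y = 5.21 × 7.77 = 40.48 m². Wetted perimeter P = b + 2y = 5.21 + 2×7.77 = 20.75 m. Hydraulic radius R = A/P = 40.48/20.75 = 1.951 m. Q_A = (1/0.015)·40.48·1.951^(2/3)·√0.0022 = 197.6 m³/s.
Channel B: With bottom width b = 1.21 m and side slope z = 1.5: A = (b + zy)y = (1.21 + 1.5×1.52)×1.52 = 5.305 m²; P = b + 2y√(1+z²) = 1.21 + 2×1.52×1.803 = 6.69 m. Hydraulic radius R = A/P = 5.305/6.69 = 0.7929 m. Q_B = (1/0.015)·5.305·0.7929^(2/3)·√0.0022 = 14.21 m³/s.
Q_A = 197.6 m³/s vs Q_B = 14.21 m³/s, so channel A carries more.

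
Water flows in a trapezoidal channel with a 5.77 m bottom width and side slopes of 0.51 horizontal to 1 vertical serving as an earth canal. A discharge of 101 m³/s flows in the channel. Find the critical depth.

At critical depth, Q² T / (g A³) = 1, i.e. A³/T = Q²/g = 101²/9.81 = 1040.
Trying y = 3.49 m: A³/T = 1961 — too large.
Trying y = 2.16 m: A³/T = 410.1 — too small.
Trying y = 2.88 m: A³/T = 1041 — close enough.

y_c = 2.88 m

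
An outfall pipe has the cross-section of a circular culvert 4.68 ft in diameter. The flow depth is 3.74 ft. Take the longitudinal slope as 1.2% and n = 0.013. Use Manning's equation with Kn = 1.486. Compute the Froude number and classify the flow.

For a circular section of diameter D = 4.68 ft at depth y = 3.74 ft, the central angle is θ = 2 arccos(1 − 2y/D) = 4.424 rad. Then A = (D²/8)(θ − sin θ) = 14.74 ft² and P = Dθ/2 = 10.35 ft.
Hydraulic radius R = A/P = 14.74/10.35 = 1.424 ft.
V = (1.486/n) R^(2/3) √S = (1.486/0.013) × 1.424^(2/3) × √0.012 = 15.85 ft/s. Hydraulic depth D_h = A/T = 14.74/3.75 = 3.93 ft.
Froude number Fr = V/√(g·D_h) = 15.85/√(32.2×3.93) = 1.41, which is greater than 1, so the flow is supercritical.

supercritical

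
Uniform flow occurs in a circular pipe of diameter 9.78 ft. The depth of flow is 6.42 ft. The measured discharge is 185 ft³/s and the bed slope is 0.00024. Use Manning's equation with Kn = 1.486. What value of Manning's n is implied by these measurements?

n = 0.013

For a circular section of diameter D = 9.78 ft at depth y = 6.42 ft, the central angle is θ = 2 arccos(1 − 2y/D) = 3.778 rad. Then A = (D²/8)(θ − sin θ) = 52.28 ft² and P = Dθ/2 = 18.47 ft.
Hydraulic radius R = A/P = 52.28/18.47 = 2.83 ft.
Rearranging Manning's equation: n = (1.486/Q) A R^(2/3) S^(1/2) = (1.486/185) × 52.28 × 2.83^(2/3) × √0.00024 = 0.013.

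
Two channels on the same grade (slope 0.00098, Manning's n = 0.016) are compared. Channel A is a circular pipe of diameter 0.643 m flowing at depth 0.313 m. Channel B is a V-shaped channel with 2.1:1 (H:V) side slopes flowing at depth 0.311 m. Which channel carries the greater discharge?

Channel A: For a circular section of diameter D = 0.643 m at depth y = 0.313 m, the central angle is θ = 2 arccos(1 − 2y/D) = 3.089 rad. Then A = (D²/8)(θ − sin θ) = 0.1569 m² and P = Dθ/2 = 0.993 m. Hydraulic radius R = A/P = 0.1569/0.993 = 0.158 m. Q_A = (1/0.016)·0.1569·0.158^(2/3)·√0.00098 = 0.08972 m³/s.
Channel B: For a triangular section with side slope z = 2.1: A = zy² = 2.1×0.311² = 0.2031 m²; P = 2y√(1+z²) = 2×0.311×2.326 = 1.447 m. Hydraulic radius R = A/P = 0.2031/1.447 = 0.1404 m. Q_B = (1/0.016)·0.2031·0.1404^(2/3)·√0.00098 = 0.1073 m³/s.
Q_A = 0.08972 m³/s vs Q_B = 0.1073 m³/s, so channel B carries more.

channel B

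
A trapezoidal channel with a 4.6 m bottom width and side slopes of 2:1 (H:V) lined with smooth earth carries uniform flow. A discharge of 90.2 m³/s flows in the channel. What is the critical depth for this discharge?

At critical depth, Q² T / (g A³) = 1, i.e. A³/T = Q²/g = 90.2²/9.81 = 829.4.
At y = 3 m: A³/T = 1937 — high.
At y = 1.92 m: A³/T = 346.5 — low.
At y = 2.42 m: A³/T = 834.9 — close enough.

y_c = 2.42 m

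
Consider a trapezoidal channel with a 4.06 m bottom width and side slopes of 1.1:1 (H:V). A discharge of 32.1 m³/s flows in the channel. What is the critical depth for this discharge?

y_c = 1.59 m

At critical depth, Q² T / (g A³) = 1, i.e. A³/T = Q²/g = 32.1²/9.81 = 105.
Trying y = 1.37 m: A³/T = 62.71 — too small.
Trying y = 1.94 m: A³/T = 208.3 — too large.
Trying y = 1.59 m: A³/T = 104.3 — close enough.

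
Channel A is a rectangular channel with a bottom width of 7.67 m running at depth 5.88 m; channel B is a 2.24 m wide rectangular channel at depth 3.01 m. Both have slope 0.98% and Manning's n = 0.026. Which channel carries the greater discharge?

Channel A: Flow area A = b·y = 7.67 × 5.88 = 45.1 m². Wetted perimeter P = b + 2y = 7.67 + 2×5.88 = 19.43 m. Hydraulic radius R = A/P = 45.1/19.43 = 2.321 m. Q_A = (1/0.026)·45.1·2.321^(2/3)·√0.0098 = 301 m³/s.
Channel B: Flow area A = b·y = 2.24 × 3.01 = 6.742 m². Wetted perimeter P = b + 2y = 2.24 + 2×3.01 = 8.26 m. Hydraulic radius R = A/P = 6.742/8.26 = 0.8163 m. Q_B = (1/0.026)·6.742·0.8163^(2/3)·√0.0098 = 22.42 m³/s.
Q_A = 301 m³/s vs Q_B = 22.42 m³/s, so channel A carries more.

channel A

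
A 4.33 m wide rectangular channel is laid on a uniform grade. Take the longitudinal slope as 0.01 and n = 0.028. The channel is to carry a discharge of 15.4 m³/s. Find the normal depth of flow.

Manning's equation rearranged: A R^(2/3) = nQ / (1·√S) = 0.028 × 15.4 / (√0.01) = 4.312.
Try y = 1.44 m: A R^(2/3) = 5.66 — over.
Try y = 0.977 m: A R^(2/3) = 3.249 — short.
Try y = 1.19 m: A R^(2/3) = 4.321 — close enough.

y_n = 1.19 m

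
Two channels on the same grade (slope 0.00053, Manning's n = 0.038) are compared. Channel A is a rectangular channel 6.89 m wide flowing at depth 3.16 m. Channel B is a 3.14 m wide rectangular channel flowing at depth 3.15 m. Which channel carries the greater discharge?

Channel A: Flow area A = b·y = 6.89 × 3.16 = 21.77 m². Wetted perimeter P = b + 2y = 6.89 + 2×3.16 = 13.21 m. Hydraulic radius R = A/P = 21.77/13.21 = 1.648 m. Q_A = (1/0.038)·21.77·1.648^(2/3)·√0.00053 = 18.4 m³/s.
Channel B: Flow area A = b·y = 3.14 × 3.15 = 9.891 m². Wetted perimeter P = b + 2y = 3.14 + 2×3.15 = 9.44 m. Hydraulic radius R = A/P = 9.891/9.44 = 1.048 m. Q_B = (1/0.038)·9.891·1.048^(2/3)·√0.00053 = 6.182 m³/s.
Q_A = 18.4 m³/s vs Q_B = 6.182 m³/s, so channel A carries more.

channel A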